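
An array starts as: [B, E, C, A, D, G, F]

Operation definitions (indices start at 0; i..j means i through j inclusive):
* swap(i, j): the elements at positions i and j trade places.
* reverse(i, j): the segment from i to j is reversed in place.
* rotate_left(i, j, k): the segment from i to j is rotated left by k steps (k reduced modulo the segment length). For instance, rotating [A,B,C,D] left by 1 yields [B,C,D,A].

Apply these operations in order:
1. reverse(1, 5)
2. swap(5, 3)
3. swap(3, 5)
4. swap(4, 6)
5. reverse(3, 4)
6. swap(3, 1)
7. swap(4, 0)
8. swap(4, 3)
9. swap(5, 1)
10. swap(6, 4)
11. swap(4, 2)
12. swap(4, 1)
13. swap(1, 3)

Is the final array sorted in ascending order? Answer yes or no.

Answer: yes

Derivation:
After 1 (reverse(1, 5)): [B, G, D, A, C, E, F]
After 2 (swap(5, 3)): [B, G, D, E, C, A, F]
After 3 (swap(3, 5)): [B, G, D, A, C, E, F]
After 4 (swap(4, 6)): [B, G, D, A, F, E, C]
After 5 (reverse(3, 4)): [B, G, D, F, A, E, C]
After 6 (swap(3, 1)): [B, F, D, G, A, E, C]
After 7 (swap(4, 0)): [A, F, D, G, B, E, C]
After 8 (swap(4, 3)): [A, F, D, B, G, E, C]
After 9 (swap(5, 1)): [A, E, D, B, G, F, C]
After 10 (swap(6, 4)): [A, E, D, B, C, F, G]
After 11 (swap(4, 2)): [A, E, C, B, D, F, G]
After 12 (swap(4, 1)): [A, D, C, B, E, F, G]
After 13 (swap(1, 3)): [A, B, C, D, E, F, G]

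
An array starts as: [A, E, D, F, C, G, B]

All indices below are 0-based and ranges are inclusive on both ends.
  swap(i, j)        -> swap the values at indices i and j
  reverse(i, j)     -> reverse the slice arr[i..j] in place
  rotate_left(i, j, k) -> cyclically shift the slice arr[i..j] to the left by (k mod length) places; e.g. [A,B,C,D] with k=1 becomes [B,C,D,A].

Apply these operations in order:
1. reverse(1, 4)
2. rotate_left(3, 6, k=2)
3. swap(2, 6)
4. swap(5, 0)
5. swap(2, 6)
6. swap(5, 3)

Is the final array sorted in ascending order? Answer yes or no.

After 1 (reverse(1, 4)): [A, C, F, D, E, G, B]
After 2 (rotate_left(3, 6, k=2)): [A, C, F, G, B, D, E]
After 3 (swap(2, 6)): [A, C, E, G, B, D, F]
After 4 (swap(5, 0)): [D, C, E, G, B, A, F]
After 5 (swap(2, 6)): [D, C, F, G, B, A, E]
After 6 (swap(5, 3)): [D, C, F, A, B, G, E]

Answer: no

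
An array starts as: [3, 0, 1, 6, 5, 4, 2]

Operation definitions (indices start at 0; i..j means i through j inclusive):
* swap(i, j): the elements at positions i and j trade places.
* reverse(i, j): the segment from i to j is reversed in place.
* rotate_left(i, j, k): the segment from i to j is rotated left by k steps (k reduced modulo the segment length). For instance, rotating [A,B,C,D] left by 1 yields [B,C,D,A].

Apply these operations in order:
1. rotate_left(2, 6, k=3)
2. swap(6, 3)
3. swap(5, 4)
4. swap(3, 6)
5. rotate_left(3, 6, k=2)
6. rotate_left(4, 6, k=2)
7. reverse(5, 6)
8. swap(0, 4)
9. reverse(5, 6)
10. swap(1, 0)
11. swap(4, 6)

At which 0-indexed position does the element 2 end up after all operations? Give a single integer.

Answer: 4

Derivation:
After 1 (rotate_left(2, 6, k=3)): [3, 0, 4, 2, 1, 6, 5]
After 2 (swap(6, 3)): [3, 0, 4, 5, 1, 6, 2]
After 3 (swap(5, 4)): [3, 0, 4, 5, 6, 1, 2]
After 4 (swap(3, 6)): [3, 0, 4, 2, 6, 1, 5]
After 5 (rotate_left(3, 6, k=2)): [3, 0, 4, 1, 5, 2, 6]
After 6 (rotate_left(4, 6, k=2)): [3, 0, 4, 1, 6, 5, 2]
After 7 (reverse(5, 6)): [3, 0, 4, 1, 6, 2, 5]
After 8 (swap(0, 4)): [6, 0, 4, 1, 3, 2, 5]
After 9 (reverse(5, 6)): [6, 0, 4, 1, 3, 5, 2]
After 10 (swap(1, 0)): [0, 6, 4, 1, 3, 5, 2]
After 11 (swap(4, 6)): [0, 6, 4, 1, 2, 5, 3]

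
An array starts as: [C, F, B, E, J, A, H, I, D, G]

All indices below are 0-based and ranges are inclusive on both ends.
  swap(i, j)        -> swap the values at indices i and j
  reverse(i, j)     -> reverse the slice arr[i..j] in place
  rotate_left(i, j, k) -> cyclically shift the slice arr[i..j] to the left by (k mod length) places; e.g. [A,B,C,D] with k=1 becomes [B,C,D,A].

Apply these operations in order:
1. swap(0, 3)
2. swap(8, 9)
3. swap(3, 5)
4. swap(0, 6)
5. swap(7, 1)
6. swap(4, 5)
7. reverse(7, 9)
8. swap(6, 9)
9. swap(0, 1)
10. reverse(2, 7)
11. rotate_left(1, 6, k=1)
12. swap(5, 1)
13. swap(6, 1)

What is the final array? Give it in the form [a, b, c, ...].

Answer: [I, H, F, J, C, D, A, B, G, E]

Derivation:
After 1 (swap(0, 3)): [E, F, B, C, J, A, H, I, D, G]
After 2 (swap(8, 9)): [E, F, B, C, J, A, H, I, G, D]
After 3 (swap(3, 5)): [E, F, B, A, J, C, H, I, G, D]
After 4 (swap(0, 6)): [H, F, B, A, J, C, E, I, G, D]
After 5 (swap(7, 1)): [H, I, B, A, J, C, E, F, G, D]
After 6 (swap(4, 5)): [H, I, B, A, C, J, E, F, G, D]
After 7 (reverse(7, 9)): [H, I, B, A, C, J, E, D, G, F]
After 8 (swap(6, 9)): [H, I, B, A, C, J, F, D, G, E]
After 9 (swap(0, 1)): [I, H, B, A, C, J, F, D, G, E]
After 10 (reverse(2, 7)): [I, H, D, F, J, C, A, B, G, E]
After 11 (rotate_left(1, 6, k=1)): [I, D, F, J, C, A, H, B, G, E]
After 12 (swap(5, 1)): [I, A, F, J, C, D, H, B, G, E]
After 13 (swap(6, 1)): [I, H, F, J, C, D, A, B, G, E]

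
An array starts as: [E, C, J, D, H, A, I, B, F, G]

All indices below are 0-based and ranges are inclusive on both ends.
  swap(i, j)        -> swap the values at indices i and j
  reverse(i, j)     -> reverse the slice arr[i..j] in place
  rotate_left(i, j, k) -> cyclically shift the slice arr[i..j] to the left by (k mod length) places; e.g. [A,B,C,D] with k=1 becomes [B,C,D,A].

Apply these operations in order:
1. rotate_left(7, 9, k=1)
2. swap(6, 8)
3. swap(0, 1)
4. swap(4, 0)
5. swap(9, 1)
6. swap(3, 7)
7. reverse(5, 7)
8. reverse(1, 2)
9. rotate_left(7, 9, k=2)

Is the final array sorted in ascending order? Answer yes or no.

Answer: no

Derivation:
After 1 (rotate_left(7, 9, k=1)): [E, C, J, D, H, A, I, F, G, B]
After 2 (swap(6, 8)): [E, C, J, D, H, A, G, F, I, B]
After 3 (swap(0, 1)): [C, E, J, D, H, A, G, F, I, B]
After 4 (swap(4, 0)): [H, E, J, D, C, A, G, F, I, B]
After 5 (swap(9, 1)): [H, B, J, D, C, A, G, F, I, E]
After 6 (swap(3, 7)): [H, B, J, F, C, A, G, D, I, E]
After 7 (reverse(5, 7)): [H, B, J, F, C, D, G, A, I, E]
After 8 (reverse(1, 2)): [H, J, B, F, C, D, G, A, I, E]
After 9 (rotate_left(7, 9, k=2)): [H, J, B, F, C, D, G, E, A, I]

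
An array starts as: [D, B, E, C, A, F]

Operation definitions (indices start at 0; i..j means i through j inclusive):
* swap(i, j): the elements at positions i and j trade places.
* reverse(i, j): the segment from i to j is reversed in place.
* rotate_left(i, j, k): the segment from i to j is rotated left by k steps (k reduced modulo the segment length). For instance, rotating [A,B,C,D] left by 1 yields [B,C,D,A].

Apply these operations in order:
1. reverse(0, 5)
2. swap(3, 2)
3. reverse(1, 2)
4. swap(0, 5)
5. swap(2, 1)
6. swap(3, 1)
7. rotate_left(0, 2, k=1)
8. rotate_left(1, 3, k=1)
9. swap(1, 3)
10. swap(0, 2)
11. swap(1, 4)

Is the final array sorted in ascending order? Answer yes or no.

After 1 (reverse(0, 5)): [F, A, C, E, B, D]
After 2 (swap(3, 2)): [F, A, E, C, B, D]
After 3 (reverse(1, 2)): [F, E, A, C, B, D]
After 4 (swap(0, 5)): [D, E, A, C, B, F]
After 5 (swap(2, 1)): [D, A, E, C, B, F]
After 6 (swap(3, 1)): [D, C, E, A, B, F]
After 7 (rotate_left(0, 2, k=1)): [C, E, D, A, B, F]
After 8 (rotate_left(1, 3, k=1)): [C, D, A, E, B, F]
After 9 (swap(1, 3)): [C, E, A, D, B, F]
After 10 (swap(0, 2)): [A, E, C, D, B, F]
After 11 (swap(1, 4)): [A, B, C, D, E, F]

Answer: yes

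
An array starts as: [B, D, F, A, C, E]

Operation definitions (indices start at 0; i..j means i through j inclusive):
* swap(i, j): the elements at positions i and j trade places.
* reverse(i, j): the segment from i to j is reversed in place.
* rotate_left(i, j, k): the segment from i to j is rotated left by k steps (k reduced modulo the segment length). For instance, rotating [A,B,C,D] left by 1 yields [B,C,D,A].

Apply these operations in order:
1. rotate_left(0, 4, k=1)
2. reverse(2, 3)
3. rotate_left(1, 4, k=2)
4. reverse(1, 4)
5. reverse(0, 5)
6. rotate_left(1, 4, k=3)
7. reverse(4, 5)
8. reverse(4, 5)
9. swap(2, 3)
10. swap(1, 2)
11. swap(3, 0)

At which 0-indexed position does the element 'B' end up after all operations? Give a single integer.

Answer: 1

Derivation:
After 1 (rotate_left(0, 4, k=1)): [D, F, A, C, B, E]
After 2 (reverse(2, 3)): [D, F, C, A, B, E]
After 3 (rotate_left(1, 4, k=2)): [D, A, B, F, C, E]
After 4 (reverse(1, 4)): [D, C, F, B, A, E]
After 5 (reverse(0, 5)): [E, A, B, F, C, D]
After 6 (rotate_left(1, 4, k=3)): [E, C, A, B, F, D]
After 7 (reverse(4, 5)): [E, C, A, B, D, F]
After 8 (reverse(4, 5)): [E, C, A, B, F, D]
After 9 (swap(2, 3)): [E, C, B, A, F, D]
After 10 (swap(1, 2)): [E, B, C, A, F, D]
After 11 (swap(3, 0)): [A, B, C, E, F, D]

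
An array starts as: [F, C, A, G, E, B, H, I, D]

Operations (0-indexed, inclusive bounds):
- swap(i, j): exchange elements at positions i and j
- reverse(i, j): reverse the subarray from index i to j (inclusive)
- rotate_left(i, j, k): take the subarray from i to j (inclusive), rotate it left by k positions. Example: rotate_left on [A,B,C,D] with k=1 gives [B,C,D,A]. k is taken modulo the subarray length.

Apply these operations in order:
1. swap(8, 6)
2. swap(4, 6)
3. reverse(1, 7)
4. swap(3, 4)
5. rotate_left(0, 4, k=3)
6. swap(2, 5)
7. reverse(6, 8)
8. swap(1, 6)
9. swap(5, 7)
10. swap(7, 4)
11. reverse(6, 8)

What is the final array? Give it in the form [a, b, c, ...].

Answer: [D, H, G, I, F, C, A, E, B]

Derivation:
After 1 (swap(8, 6)): [F, C, A, G, E, B, D, I, H]
After 2 (swap(4, 6)): [F, C, A, G, D, B, E, I, H]
After 3 (reverse(1, 7)): [F, I, E, B, D, G, A, C, H]
After 4 (swap(3, 4)): [F, I, E, D, B, G, A, C, H]
After 5 (rotate_left(0, 4, k=3)): [D, B, F, I, E, G, A, C, H]
After 6 (swap(2, 5)): [D, B, G, I, E, F, A, C, H]
After 7 (reverse(6, 8)): [D, B, G, I, E, F, H, C, A]
After 8 (swap(1, 6)): [D, H, G, I, E, F, B, C, A]
After 9 (swap(5, 7)): [D, H, G, I, E, C, B, F, A]
After 10 (swap(7, 4)): [D, H, G, I, F, C, B, E, A]
After 11 (reverse(6, 8)): [D, H, G, I, F, C, A, E, B]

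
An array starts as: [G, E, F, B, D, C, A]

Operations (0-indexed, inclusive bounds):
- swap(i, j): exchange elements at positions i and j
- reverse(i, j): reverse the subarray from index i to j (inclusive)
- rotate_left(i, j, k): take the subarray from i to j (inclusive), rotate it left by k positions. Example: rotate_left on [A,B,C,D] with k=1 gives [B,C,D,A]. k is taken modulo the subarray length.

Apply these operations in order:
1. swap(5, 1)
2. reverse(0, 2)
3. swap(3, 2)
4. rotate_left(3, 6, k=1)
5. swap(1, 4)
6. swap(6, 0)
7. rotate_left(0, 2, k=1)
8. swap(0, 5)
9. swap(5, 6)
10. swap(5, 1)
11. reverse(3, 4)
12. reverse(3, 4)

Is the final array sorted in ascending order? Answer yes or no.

After 1 (swap(5, 1)): [G, C, F, B, D, E, A]
After 2 (reverse(0, 2)): [F, C, G, B, D, E, A]
After 3 (swap(3, 2)): [F, C, B, G, D, E, A]
After 4 (rotate_left(3, 6, k=1)): [F, C, B, D, E, A, G]
After 5 (swap(1, 4)): [F, E, B, D, C, A, G]
After 6 (swap(6, 0)): [G, E, B, D, C, A, F]
After 7 (rotate_left(0, 2, k=1)): [E, B, G, D, C, A, F]
After 8 (swap(0, 5)): [A, B, G, D, C, E, F]
After 9 (swap(5, 6)): [A, B, G, D, C, F, E]
After 10 (swap(5, 1)): [A, F, G, D, C, B, E]
After 11 (reverse(3, 4)): [A, F, G, C, D, B, E]
After 12 (reverse(3, 4)): [A, F, G, D, C, B, E]

Answer: no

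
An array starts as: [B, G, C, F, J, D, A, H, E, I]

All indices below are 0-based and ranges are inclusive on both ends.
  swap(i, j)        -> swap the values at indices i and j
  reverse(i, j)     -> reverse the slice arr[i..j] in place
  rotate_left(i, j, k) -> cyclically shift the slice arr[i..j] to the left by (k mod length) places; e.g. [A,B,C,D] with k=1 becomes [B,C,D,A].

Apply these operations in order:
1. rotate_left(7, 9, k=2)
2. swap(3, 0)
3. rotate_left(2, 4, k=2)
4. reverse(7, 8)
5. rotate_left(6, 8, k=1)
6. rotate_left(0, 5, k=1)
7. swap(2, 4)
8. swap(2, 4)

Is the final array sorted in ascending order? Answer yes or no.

After 1 (rotate_left(7, 9, k=2)): [B, G, C, F, J, D, A, I, H, E]
After 2 (swap(3, 0)): [F, G, C, B, J, D, A, I, H, E]
After 3 (rotate_left(2, 4, k=2)): [F, G, J, C, B, D, A, I, H, E]
After 4 (reverse(7, 8)): [F, G, J, C, B, D, A, H, I, E]
After 5 (rotate_left(6, 8, k=1)): [F, G, J, C, B, D, H, I, A, E]
After 6 (rotate_left(0, 5, k=1)): [G, J, C, B, D, F, H, I, A, E]
After 7 (swap(2, 4)): [G, J, D, B, C, F, H, I, A, E]
After 8 (swap(2, 4)): [G, J, C, B, D, F, H, I, A, E]

Answer: no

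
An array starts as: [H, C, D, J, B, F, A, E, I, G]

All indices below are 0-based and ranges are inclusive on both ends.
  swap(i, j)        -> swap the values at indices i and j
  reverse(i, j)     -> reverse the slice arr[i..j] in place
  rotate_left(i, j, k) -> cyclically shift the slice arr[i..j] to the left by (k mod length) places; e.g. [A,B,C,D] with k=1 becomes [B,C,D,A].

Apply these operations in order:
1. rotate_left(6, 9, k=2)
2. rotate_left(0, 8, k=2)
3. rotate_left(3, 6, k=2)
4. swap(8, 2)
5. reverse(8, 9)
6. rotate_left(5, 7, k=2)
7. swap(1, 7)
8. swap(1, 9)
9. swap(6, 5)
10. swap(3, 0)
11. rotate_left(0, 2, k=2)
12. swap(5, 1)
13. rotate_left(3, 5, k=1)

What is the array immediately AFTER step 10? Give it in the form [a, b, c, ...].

Answer: [G, B, C, D, A, F, H, J, E, I]

Derivation:
After 1 (rotate_left(6, 9, k=2)): [H, C, D, J, B, F, I, G, A, E]
After 2 (rotate_left(0, 8, k=2)): [D, J, B, F, I, G, A, H, C, E]
After 3 (rotate_left(3, 6, k=2)): [D, J, B, G, A, F, I, H, C, E]
After 4 (swap(8, 2)): [D, J, C, G, A, F, I, H, B, E]
After 5 (reverse(8, 9)): [D, J, C, G, A, F, I, H, E, B]
After 6 (rotate_left(5, 7, k=2)): [D, J, C, G, A, H, F, I, E, B]
After 7 (swap(1, 7)): [D, I, C, G, A, H, F, J, E, B]
After 8 (swap(1, 9)): [D, B, C, G, A, H, F, J, E, I]
After 9 (swap(6, 5)): [D, B, C, G, A, F, H, J, E, I]
After 10 (swap(3, 0)): [G, B, C, D, A, F, H, J, E, I]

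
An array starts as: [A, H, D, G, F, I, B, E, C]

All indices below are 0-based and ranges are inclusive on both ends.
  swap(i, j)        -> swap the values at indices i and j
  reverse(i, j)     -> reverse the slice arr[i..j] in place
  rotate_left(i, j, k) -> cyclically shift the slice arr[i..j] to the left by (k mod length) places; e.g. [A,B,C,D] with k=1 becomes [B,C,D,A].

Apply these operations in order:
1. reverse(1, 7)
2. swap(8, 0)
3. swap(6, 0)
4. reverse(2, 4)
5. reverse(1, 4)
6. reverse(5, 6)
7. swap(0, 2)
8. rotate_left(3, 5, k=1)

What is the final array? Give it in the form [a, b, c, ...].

After 1 (reverse(1, 7)): [A, E, B, I, F, G, D, H, C]
After 2 (swap(8, 0)): [C, E, B, I, F, G, D, H, A]
After 3 (swap(6, 0)): [D, E, B, I, F, G, C, H, A]
After 4 (reverse(2, 4)): [D, E, F, I, B, G, C, H, A]
After 5 (reverse(1, 4)): [D, B, I, F, E, G, C, H, A]
After 6 (reverse(5, 6)): [D, B, I, F, E, C, G, H, A]
After 7 (swap(0, 2)): [I, B, D, F, E, C, G, H, A]
After 8 (rotate_left(3, 5, k=1)): [I, B, D, E, C, F, G, H, A]

Answer: [I, B, D, E, C, F, G, H, A]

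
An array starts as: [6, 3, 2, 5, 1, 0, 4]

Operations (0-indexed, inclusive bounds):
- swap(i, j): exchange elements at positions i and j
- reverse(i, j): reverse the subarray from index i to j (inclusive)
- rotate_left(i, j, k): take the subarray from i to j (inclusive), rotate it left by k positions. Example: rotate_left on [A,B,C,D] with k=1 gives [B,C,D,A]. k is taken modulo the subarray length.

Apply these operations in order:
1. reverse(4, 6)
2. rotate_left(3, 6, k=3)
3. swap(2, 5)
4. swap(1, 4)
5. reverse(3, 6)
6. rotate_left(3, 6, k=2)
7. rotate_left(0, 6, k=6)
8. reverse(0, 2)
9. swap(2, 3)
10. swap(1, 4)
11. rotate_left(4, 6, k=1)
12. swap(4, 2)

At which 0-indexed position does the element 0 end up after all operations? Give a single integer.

Answer: 5

Derivation:
After 1 (reverse(4, 6)): [6, 3, 2, 5, 4, 0, 1]
After 2 (rotate_left(3, 6, k=3)): [6, 3, 2, 1, 5, 4, 0]
After 3 (swap(2, 5)): [6, 3, 4, 1, 5, 2, 0]
After 4 (swap(1, 4)): [6, 5, 4, 1, 3, 2, 0]
After 5 (reverse(3, 6)): [6, 5, 4, 0, 2, 3, 1]
After 6 (rotate_left(3, 6, k=2)): [6, 5, 4, 3, 1, 0, 2]
After 7 (rotate_left(0, 6, k=6)): [2, 6, 5, 4, 3, 1, 0]
After 8 (reverse(0, 2)): [5, 6, 2, 4, 3, 1, 0]
After 9 (swap(2, 3)): [5, 6, 4, 2, 3, 1, 0]
After 10 (swap(1, 4)): [5, 3, 4, 2, 6, 1, 0]
After 11 (rotate_left(4, 6, k=1)): [5, 3, 4, 2, 1, 0, 6]
After 12 (swap(4, 2)): [5, 3, 1, 2, 4, 0, 6]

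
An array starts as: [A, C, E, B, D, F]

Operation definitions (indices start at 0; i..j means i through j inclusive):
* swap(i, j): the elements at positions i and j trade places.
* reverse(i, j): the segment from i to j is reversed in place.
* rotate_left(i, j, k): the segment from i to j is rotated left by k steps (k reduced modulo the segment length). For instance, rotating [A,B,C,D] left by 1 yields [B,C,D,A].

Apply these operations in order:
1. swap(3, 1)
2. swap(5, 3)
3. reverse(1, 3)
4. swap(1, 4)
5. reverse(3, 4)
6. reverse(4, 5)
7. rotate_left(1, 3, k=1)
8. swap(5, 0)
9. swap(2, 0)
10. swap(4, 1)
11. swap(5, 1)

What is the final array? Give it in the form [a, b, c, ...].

Answer: [F, A, B, D, E, C]

Derivation:
After 1 (swap(3, 1)): [A, B, E, C, D, F]
After 2 (swap(5, 3)): [A, B, E, F, D, C]
After 3 (reverse(1, 3)): [A, F, E, B, D, C]
After 4 (swap(1, 4)): [A, D, E, B, F, C]
After 5 (reverse(3, 4)): [A, D, E, F, B, C]
After 6 (reverse(4, 5)): [A, D, E, F, C, B]
After 7 (rotate_left(1, 3, k=1)): [A, E, F, D, C, B]
After 8 (swap(5, 0)): [B, E, F, D, C, A]
After 9 (swap(2, 0)): [F, E, B, D, C, A]
After 10 (swap(4, 1)): [F, C, B, D, E, A]
After 11 (swap(5, 1)): [F, A, B, D, E, C]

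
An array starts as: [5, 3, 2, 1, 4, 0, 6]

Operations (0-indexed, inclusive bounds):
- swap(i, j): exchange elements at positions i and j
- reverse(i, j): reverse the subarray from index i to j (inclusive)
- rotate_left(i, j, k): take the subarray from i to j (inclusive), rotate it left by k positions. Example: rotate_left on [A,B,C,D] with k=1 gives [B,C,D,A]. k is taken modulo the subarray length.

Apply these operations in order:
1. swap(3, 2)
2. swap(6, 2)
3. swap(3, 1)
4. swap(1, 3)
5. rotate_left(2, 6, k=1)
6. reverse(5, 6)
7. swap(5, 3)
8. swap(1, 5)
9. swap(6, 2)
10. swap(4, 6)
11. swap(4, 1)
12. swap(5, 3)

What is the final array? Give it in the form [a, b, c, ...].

After 1 (swap(3, 2)): [5, 3, 1, 2, 4, 0, 6]
After 2 (swap(6, 2)): [5, 3, 6, 2, 4, 0, 1]
After 3 (swap(3, 1)): [5, 2, 6, 3, 4, 0, 1]
After 4 (swap(1, 3)): [5, 3, 6, 2, 4, 0, 1]
After 5 (rotate_left(2, 6, k=1)): [5, 3, 2, 4, 0, 1, 6]
After 6 (reverse(5, 6)): [5, 3, 2, 4, 0, 6, 1]
After 7 (swap(5, 3)): [5, 3, 2, 6, 0, 4, 1]
After 8 (swap(1, 5)): [5, 4, 2, 6, 0, 3, 1]
After 9 (swap(6, 2)): [5, 4, 1, 6, 0, 3, 2]
After 10 (swap(4, 6)): [5, 4, 1, 6, 2, 3, 0]
After 11 (swap(4, 1)): [5, 2, 1, 6, 4, 3, 0]
After 12 (swap(5, 3)): [5, 2, 1, 3, 4, 6, 0]

Answer: [5, 2, 1, 3, 4, 6, 0]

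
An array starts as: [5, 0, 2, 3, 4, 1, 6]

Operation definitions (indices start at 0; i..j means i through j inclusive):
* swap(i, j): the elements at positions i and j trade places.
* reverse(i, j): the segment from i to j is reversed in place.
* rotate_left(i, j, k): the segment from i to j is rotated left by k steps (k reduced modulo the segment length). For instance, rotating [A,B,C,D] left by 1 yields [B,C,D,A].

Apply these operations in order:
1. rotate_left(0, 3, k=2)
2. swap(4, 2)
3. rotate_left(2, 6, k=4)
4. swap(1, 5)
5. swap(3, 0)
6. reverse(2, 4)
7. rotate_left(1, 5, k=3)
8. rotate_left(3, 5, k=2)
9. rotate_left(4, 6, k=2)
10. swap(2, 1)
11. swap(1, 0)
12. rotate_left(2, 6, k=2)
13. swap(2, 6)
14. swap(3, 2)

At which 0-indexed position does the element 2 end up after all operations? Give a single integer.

Answer: 3

Derivation:
After 1 (rotate_left(0, 3, k=2)): [2, 3, 5, 0, 4, 1, 6]
After 2 (swap(4, 2)): [2, 3, 4, 0, 5, 1, 6]
After 3 (rotate_left(2, 6, k=4)): [2, 3, 6, 4, 0, 5, 1]
After 4 (swap(1, 5)): [2, 5, 6, 4, 0, 3, 1]
After 5 (swap(3, 0)): [4, 5, 6, 2, 0, 3, 1]
After 6 (reverse(2, 4)): [4, 5, 0, 2, 6, 3, 1]
After 7 (rotate_left(1, 5, k=3)): [4, 6, 3, 5, 0, 2, 1]
After 8 (rotate_left(3, 5, k=2)): [4, 6, 3, 2, 5, 0, 1]
After 9 (rotate_left(4, 6, k=2)): [4, 6, 3, 2, 1, 5, 0]
After 10 (swap(2, 1)): [4, 3, 6, 2, 1, 5, 0]
After 11 (swap(1, 0)): [3, 4, 6, 2, 1, 5, 0]
After 12 (rotate_left(2, 6, k=2)): [3, 4, 1, 5, 0, 6, 2]
After 13 (swap(2, 6)): [3, 4, 2, 5, 0, 6, 1]
After 14 (swap(3, 2)): [3, 4, 5, 2, 0, 6, 1]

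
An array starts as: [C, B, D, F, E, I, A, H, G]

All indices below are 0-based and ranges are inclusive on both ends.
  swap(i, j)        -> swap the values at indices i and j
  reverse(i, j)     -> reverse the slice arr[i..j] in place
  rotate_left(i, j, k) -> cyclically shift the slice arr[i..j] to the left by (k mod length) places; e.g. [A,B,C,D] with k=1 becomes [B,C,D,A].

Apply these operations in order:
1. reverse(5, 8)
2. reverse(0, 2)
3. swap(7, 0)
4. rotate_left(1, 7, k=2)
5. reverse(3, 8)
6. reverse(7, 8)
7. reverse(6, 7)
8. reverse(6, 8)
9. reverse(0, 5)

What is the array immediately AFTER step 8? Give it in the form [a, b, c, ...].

After 1 (reverse(5, 8)): [C, B, D, F, E, G, H, A, I]
After 2 (reverse(0, 2)): [D, B, C, F, E, G, H, A, I]
After 3 (swap(7, 0)): [A, B, C, F, E, G, H, D, I]
After 4 (rotate_left(1, 7, k=2)): [A, F, E, G, H, D, B, C, I]
After 5 (reverse(3, 8)): [A, F, E, I, C, B, D, H, G]
After 6 (reverse(7, 8)): [A, F, E, I, C, B, D, G, H]
After 7 (reverse(6, 7)): [A, F, E, I, C, B, G, D, H]
After 8 (reverse(6, 8)): [A, F, E, I, C, B, H, D, G]

Answer: [A, F, E, I, C, B, H, D, G]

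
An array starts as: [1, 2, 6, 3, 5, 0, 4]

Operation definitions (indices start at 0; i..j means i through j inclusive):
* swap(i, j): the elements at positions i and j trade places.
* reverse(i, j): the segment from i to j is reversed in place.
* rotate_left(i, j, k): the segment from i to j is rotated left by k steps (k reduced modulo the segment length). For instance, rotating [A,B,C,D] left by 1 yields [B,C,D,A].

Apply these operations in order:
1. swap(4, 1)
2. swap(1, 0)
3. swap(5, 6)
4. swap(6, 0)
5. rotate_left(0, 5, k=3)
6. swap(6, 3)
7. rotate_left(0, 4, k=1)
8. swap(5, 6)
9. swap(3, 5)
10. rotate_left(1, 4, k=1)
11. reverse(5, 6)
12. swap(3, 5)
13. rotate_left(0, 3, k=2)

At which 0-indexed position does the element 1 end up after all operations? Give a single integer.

After 1 (swap(4, 1)): [1, 5, 6, 3, 2, 0, 4]
After 2 (swap(1, 0)): [5, 1, 6, 3, 2, 0, 4]
After 3 (swap(5, 6)): [5, 1, 6, 3, 2, 4, 0]
After 4 (swap(6, 0)): [0, 1, 6, 3, 2, 4, 5]
After 5 (rotate_left(0, 5, k=3)): [3, 2, 4, 0, 1, 6, 5]
After 6 (swap(6, 3)): [3, 2, 4, 5, 1, 6, 0]
After 7 (rotate_left(0, 4, k=1)): [2, 4, 5, 1, 3, 6, 0]
After 8 (swap(5, 6)): [2, 4, 5, 1, 3, 0, 6]
After 9 (swap(3, 5)): [2, 4, 5, 0, 3, 1, 6]
After 10 (rotate_left(1, 4, k=1)): [2, 5, 0, 3, 4, 1, 6]
After 11 (reverse(5, 6)): [2, 5, 0, 3, 4, 6, 1]
After 12 (swap(3, 5)): [2, 5, 0, 6, 4, 3, 1]
After 13 (rotate_left(0, 3, k=2)): [0, 6, 2, 5, 4, 3, 1]

Answer: 6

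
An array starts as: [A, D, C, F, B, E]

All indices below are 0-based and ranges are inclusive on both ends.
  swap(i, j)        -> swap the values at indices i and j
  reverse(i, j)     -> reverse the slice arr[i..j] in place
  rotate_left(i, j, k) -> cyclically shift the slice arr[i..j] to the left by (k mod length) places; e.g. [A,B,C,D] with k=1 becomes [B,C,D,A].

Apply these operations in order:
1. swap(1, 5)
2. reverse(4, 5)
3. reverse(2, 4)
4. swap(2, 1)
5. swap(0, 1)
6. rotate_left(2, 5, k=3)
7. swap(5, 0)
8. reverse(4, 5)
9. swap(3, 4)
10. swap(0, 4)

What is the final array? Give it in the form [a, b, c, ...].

Answer: [E, A, B, D, C, F]

Derivation:
After 1 (swap(1, 5)): [A, E, C, F, B, D]
After 2 (reverse(4, 5)): [A, E, C, F, D, B]
After 3 (reverse(2, 4)): [A, E, D, F, C, B]
After 4 (swap(2, 1)): [A, D, E, F, C, B]
After 5 (swap(0, 1)): [D, A, E, F, C, B]
After 6 (rotate_left(2, 5, k=3)): [D, A, B, E, F, C]
After 7 (swap(5, 0)): [C, A, B, E, F, D]
After 8 (reverse(4, 5)): [C, A, B, E, D, F]
After 9 (swap(3, 4)): [C, A, B, D, E, F]
After 10 (swap(0, 4)): [E, A, B, D, C, F]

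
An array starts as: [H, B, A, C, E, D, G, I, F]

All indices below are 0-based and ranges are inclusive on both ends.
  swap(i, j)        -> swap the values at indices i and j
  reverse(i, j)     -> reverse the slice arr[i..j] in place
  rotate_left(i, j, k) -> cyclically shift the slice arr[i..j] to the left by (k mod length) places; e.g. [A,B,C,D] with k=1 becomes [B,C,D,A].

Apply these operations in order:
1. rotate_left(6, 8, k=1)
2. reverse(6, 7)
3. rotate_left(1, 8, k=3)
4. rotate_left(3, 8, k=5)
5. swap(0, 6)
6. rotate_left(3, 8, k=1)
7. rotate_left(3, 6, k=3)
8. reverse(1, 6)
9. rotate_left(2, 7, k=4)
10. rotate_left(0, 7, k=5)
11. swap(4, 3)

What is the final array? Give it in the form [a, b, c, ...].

Answer: [F, B, D, H, G, E, A, I, C]

Derivation:
After 1 (rotate_left(6, 8, k=1)): [H, B, A, C, E, D, I, F, G]
After 2 (reverse(6, 7)): [H, B, A, C, E, D, F, I, G]
After 3 (rotate_left(1, 8, k=3)): [H, E, D, F, I, G, B, A, C]
After 4 (rotate_left(3, 8, k=5)): [H, E, D, C, F, I, G, B, A]
After 5 (swap(0, 6)): [G, E, D, C, F, I, H, B, A]
After 6 (rotate_left(3, 8, k=1)): [G, E, D, F, I, H, B, A, C]
After 7 (rotate_left(3, 6, k=3)): [G, E, D, B, F, I, H, A, C]
After 8 (reverse(1, 6)): [G, H, I, F, B, D, E, A, C]
After 9 (rotate_left(2, 7, k=4)): [G, H, E, A, I, F, B, D, C]
After 10 (rotate_left(0, 7, k=5)): [F, B, D, G, H, E, A, I, C]
After 11 (swap(4, 3)): [F, B, D, H, G, E, A, I, C]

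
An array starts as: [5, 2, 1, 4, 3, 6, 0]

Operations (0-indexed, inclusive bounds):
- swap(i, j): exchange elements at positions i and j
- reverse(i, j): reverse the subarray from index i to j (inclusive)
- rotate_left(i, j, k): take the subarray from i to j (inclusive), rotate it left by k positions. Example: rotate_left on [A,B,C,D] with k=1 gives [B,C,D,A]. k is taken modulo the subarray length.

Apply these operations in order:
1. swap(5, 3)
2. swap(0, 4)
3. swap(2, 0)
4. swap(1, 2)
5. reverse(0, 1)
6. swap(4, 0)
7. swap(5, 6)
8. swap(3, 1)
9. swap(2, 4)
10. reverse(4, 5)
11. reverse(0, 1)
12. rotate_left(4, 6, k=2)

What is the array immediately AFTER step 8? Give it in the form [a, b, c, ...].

Answer: [5, 6, 2, 1, 3, 0, 4]

Derivation:
After 1 (swap(5, 3)): [5, 2, 1, 6, 3, 4, 0]
After 2 (swap(0, 4)): [3, 2, 1, 6, 5, 4, 0]
After 3 (swap(2, 0)): [1, 2, 3, 6, 5, 4, 0]
After 4 (swap(1, 2)): [1, 3, 2, 6, 5, 4, 0]
After 5 (reverse(0, 1)): [3, 1, 2, 6, 5, 4, 0]
After 6 (swap(4, 0)): [5, 1, 2, 6, 3, 4, 0]
After 7 (swap(5, 6)): [5, 1, 2, 6, 3, 0, 4]
After 8 (swap(3, 1)): [5, 6, 2, 1, 3, 0, 4]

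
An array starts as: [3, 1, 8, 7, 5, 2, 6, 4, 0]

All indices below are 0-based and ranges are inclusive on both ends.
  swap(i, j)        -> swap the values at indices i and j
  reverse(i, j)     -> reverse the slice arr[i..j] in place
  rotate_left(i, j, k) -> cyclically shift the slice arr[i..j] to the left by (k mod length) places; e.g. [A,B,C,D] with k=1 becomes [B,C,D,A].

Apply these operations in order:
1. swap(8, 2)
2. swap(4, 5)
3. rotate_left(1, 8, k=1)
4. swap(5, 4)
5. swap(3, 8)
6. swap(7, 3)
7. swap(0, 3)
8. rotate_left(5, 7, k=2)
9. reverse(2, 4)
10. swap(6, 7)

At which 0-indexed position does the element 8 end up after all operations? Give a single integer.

Answer: 0

Derivation:
After 1 (swap(8, 2)): [3, 1, 0, 7, 5, 2, 6, 4, 8]
After 2 (swap(4, 5)): [3, 1, 0, 7, 2, 5, 6, 4, 8]
After 3 (rotate_left(1, 8, k=1)): [3, 0, 7, 2, 5, 6, 4, 8, 1]
After 4 (swap(5, 4)): [3, 0, 7, 2, 6, 5, 4, 8, 1]
After 5 (swap(3, 8)): [3, 0, 7, 1, 6, 5, 4, 8, 2]
After 6 (swap(7, 3)): [3, 0, 7, 8, 6, 5, 4, 1, 2]
After 7 (swap(0, 3)): [8, 0, 7, 3, 6, 5, 4, 1, 2]
After 8 (rotate_left(5, 7, k=2)): [8, 0, 7, 3, 6, 1, 5, 4, 2]
After 9 (reverse(2, 4)): [8, 0, 6, 3, 7, 1, 5, 4, 2]
After 10 (swap(6, 7)): [8, 0, 6, 3, 7, 1, 4, 5, 2]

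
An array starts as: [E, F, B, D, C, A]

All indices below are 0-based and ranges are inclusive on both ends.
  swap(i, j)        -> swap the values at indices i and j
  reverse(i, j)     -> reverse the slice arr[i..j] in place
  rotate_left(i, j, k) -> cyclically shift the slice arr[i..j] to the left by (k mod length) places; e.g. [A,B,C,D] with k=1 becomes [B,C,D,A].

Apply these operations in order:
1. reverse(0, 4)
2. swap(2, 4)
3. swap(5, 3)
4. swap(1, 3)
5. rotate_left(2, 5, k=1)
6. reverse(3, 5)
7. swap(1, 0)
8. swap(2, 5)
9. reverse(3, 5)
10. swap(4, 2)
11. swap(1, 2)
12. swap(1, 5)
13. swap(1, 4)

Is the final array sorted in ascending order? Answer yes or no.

Answer: yes

Derivation:
After 1 (reverse(0, 4)): [C, D, B, F, E, A]
After 2 (swap(2, 4)): [C, D, E, F, B, A]
After 3 (swap(5, 3)): [C, D, E, A, B, F]
After 4 (swap(1, 3)): [C, A, E, D, B, F]
After 5 (rotate_left(2, 5, k=1)): [C, A, D, B, F, E]
After 6 (reverse(3, 5)): [C, A, D, E, F, B]
After 7 (swap(1, 0)): [A, C, D, E, F, B]
After 8 (swap(2, 5)): [A, C, B, E, F, D]
After 9 (reverse(3, 5)): [A, C, B, D, F, E]
After 10 (swap(4, 2)): [A, C, F, D, B, E]
After 11 (swap(1, 2)): [A, F, C, D, B, E]
After 12 (swap(1, 5)): [A, E, C, D, B, F]
After 13 (swap(1, 4)): [A, B, C, D, E, F]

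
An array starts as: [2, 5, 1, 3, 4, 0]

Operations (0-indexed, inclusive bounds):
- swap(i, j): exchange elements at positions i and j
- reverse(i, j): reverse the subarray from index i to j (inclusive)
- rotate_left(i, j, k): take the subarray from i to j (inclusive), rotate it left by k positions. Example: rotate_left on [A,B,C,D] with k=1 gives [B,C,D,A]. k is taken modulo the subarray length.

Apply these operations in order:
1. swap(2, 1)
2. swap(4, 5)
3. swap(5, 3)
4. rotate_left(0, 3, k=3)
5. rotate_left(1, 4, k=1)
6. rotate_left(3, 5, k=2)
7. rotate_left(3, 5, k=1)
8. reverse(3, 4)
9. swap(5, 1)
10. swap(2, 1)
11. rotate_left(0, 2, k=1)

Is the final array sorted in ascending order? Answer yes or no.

Answer: no

Derivation:
After 1 (swap(2, 1)): [2, 1, 5, 3, 4, 0]
After 2 (swap(4, 5)): [2, 1, 5, 3, 0, 4]
After 3 (swap(5, 3)): [2, 1, 5, 4, 0, 3]
After 4 (rotate_left(0, 3, k=3)): [4, 2, 1, 5, 0, 3]
After 5 (rotate_left(1, 4, k=1)): [4, 1, 5, 0, 2, 3]
After 6 (rotate_left(3, 5, k=2)): [4, 1, 5, 3, 0, 2]
After 7 (rotate_left(3, 5, k=1)): [4, 1, 5, 0, 2, 3]
After 8 (reverse(3, 4)): [4, 1, 5, 2, 0, 3]
After 9 (swap(5, 1)): [4, 3, 5, 2, 0, 1]
After 10 (swap(2, 1)): [4, 5, 3, 2, 0, 1]
After 11 (rotate_left(0, 2, k=1)): [5, 3, 4, 2, 0, 1]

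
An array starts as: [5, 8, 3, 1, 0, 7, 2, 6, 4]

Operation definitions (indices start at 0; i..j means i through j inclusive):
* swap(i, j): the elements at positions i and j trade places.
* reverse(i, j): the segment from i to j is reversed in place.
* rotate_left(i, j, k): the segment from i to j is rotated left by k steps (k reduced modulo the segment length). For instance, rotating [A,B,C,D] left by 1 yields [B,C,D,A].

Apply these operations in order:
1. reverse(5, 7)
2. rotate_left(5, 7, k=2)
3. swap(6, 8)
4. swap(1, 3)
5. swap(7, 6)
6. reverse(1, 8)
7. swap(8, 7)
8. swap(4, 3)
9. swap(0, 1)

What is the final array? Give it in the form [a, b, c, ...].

After 1 (reverse(5, 7)): [5, 8, 3, 1, 0, 6, 2, 7, 4]
After 2 (rotate_left(5, 7, k=2)): [5, 8, 3, 1, 0, 7, 6, 2, 4]
After 3 (swap(6, 8)): [5, 8, 3, 1, 0, 7, 4, 2, 6]
After 4 (swap(1, 3)): [5, 1, 3, 8, 0, 7, 4, 2, 6]
After 5 (swap(7, 6)): [5, 1, 3, 8, 0, 7, 2, 4, 6]
After 6 (reverse(1, 8)): [5, 6, 4, 2, 7, 0, 8, 3, 1]
After 7 (swap(8, 7)): [5, 6, 4, 2, 7, 0, 8, 1, 3]
After 8 (swap(4, 3)): [5, 6, 4, 7, 2, 0, 8, 1, 3]
After 9 (swap(0, 1)): [6, 5, 4, 7, 2, 0, 8, 1, 3]

Answer: [6, 5, 4, 7, 2, 0, 8, 1, 3]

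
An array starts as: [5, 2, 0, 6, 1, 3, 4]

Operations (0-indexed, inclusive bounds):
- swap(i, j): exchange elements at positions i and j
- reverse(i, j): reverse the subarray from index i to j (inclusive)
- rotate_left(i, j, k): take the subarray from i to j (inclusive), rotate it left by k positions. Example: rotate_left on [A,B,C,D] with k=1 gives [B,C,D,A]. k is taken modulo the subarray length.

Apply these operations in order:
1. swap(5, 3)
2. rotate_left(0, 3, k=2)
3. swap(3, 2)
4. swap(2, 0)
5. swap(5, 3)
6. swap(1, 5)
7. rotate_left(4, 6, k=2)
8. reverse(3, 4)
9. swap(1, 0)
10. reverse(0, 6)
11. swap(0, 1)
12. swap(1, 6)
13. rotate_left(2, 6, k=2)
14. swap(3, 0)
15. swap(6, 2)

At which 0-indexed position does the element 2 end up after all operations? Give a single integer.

Answer: 0

Derivation:
After 1 (swap(5, 3)): [5, 2, 0, 3, 1, 6, 4]
After 2 (rotate_left(0, 3, k=2)): [0, 3, 5, 2, 1, 6, 4]
After 3 (swap(3, 2)): [0, 3, 2, 5, 1, 6, 4]
After 4 (swap(2, 0)): [2, 3, 0, 5, 1, 6, 4]
After 5 (swap(5, 3)): [2, 3, 0, 6, 1, 5, 4]
After 6 (swap(1, 5)): [2, 5, 0, 6, 1, 3, 4]
After 7 (rotate_left(4, 6, k=2)): [2, 5, 0, 6, 4, 1, 3]
After 8 (reverse(3, 4)): [2, 5, 0, 4, 6, 1, 3]
After 9 (swap(1, 0)): [5, 2, 0, 4, 6, 1, 3]
After 10 (reverse(0, 6)): [3, 1, 6, 4, 0, 2, 5]
After 11 (swap(0, 1)): [1, 3, 6, 4, 0, 2, 5]
After 12 (swap(1, 6)): [1, 5, 6, 4, 0, 2, 3]
After 13 (rotate_left(2, 6, k=2)): [1, 5, 0, 2, 3, 6, 4]
After 14 (swap(3, 0)): [2, 5, 0, 1, 3, 6, 4]
After 15 (swap(6, 2)): [2, 5, 4, 1, 3, 6, 0]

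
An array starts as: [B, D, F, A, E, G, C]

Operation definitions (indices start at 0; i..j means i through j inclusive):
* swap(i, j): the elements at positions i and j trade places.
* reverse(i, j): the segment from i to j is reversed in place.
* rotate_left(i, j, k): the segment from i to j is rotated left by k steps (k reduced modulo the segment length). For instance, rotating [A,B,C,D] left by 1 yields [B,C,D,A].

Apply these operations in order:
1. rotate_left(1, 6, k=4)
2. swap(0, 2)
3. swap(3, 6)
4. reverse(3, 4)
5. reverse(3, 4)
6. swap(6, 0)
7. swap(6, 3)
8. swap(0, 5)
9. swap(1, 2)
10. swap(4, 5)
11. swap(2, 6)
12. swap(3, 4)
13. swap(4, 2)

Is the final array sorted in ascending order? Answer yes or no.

Answer: yes

Derivation:
After 1 (rotate_left(1, 6, k=4)): [B, G, C, D, F, A, E]
After 2 (swap(0, 2)): [C, G, B, D, F, A, E]
After 3 (swap(3, 6)): [C, G, B, E, F, A, D]
After 4 (reverse(3, 4)): [C, G, B, F, E, A, D]
After 5 (reverse(3, 4)): [C, G, B, E, F, A, D]
After 6 (swap(6, 0)): [D, G, B, E, F, A, C]
After 7 (swap(6, 3)): [D, G, B, C, F, A, E]
After 8 (swap(0, 5)): [A, G, B, C, F, D, E]
After 9 (swap(1, 2)): [A, B, G, C, F, D, E]
After 10 (swap(4, 5)): [A, B, G, C, D, F, E]
After 11 (swap(2, 6)): [A, B, E, C, D, F, G]
After 12 (swap(3, 4)): [A, B, E, D, C, F, G]
After 13 (swap(4, 2)): [A, B, C, D, E, F, G]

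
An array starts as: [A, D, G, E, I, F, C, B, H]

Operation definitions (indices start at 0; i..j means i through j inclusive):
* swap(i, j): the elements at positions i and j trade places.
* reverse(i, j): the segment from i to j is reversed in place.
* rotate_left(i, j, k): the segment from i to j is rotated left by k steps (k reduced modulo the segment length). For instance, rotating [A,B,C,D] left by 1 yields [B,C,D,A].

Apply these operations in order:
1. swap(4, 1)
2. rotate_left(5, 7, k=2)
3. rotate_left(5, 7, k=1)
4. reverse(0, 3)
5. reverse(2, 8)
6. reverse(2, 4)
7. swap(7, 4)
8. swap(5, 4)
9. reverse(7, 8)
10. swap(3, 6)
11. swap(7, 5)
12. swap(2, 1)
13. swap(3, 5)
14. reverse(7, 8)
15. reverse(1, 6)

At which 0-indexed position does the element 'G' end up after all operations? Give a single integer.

Answer: 5

Derivation:
After 1 (swap(4, 1)): [A, I, G, E, D, F, C, B, H]
After 2 (rotate_left(5, 7, k=2)): [A, I, G, E, D, B, F, C, H]
After 3 (rotate_left(5, 7, k=1)): [A, I, G, E, D, F, C, B, H]
After 4 (reverse(0, 3)): [E, G, I, A, D, F, C, B, H]
After 5 (reverse(2, 8)): [E, G, H, B, C, F, D, A, I]
After 6 (reverse(2, 4)): [E, G, C, B, H, F, D, A, I]
After 7 (swap(7, 4)): [E, G, C, B, A, F, D, H, I]
After 8 (swap(5, 4)): [E, G, C, B, F, A, D, H, I]
After 9 (reverse(7, 8)): [E, G, C, B, F, A, D, I, H]
After 10 (swap(3, 6)): [E, G, C, D, F, A, B, I, H]
After 11 (swap(7, 5)): [E, G, C, D, F, I, B, A, H]
After 12 (swap(2, 1)): [E, C, G, D, F, I, B, A, H]
After 13 (swap(3, 5)): [E, C, G, I, F, D, B, A, H]
After 14 (reverse(7, 8)): [E, C, G, I, F, D, B, H, A]
After 15 (reverse(1, 6)): [E, B, D, F, I, G, C, H, A]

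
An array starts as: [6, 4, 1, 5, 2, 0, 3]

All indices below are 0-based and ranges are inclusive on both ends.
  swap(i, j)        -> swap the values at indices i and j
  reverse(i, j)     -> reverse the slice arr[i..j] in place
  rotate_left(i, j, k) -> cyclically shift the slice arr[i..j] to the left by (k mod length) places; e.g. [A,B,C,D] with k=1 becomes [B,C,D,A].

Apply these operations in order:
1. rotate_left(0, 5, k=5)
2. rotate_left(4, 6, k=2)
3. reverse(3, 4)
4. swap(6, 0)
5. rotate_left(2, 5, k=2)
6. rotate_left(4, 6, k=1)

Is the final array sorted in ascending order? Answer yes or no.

Answer: no

Derivation:
After 1 (rotate_left(0, 5, k=5)): [0, 6, 4, 1, 5, 2, 3]
After 2 (rotate_left(4, 6, k=2)): [0, 6, 4, 1, 3, 5, 2]
After 3 (reverse(3, 4)): [0, 6, 4, 3, 1, 5, 2]
After 4 (swap(6, 0)): [2, 6, 4, 3, 1, 5, 0]
After 5 (rotate_left(2, 5, k=2)): [2, 6, 1, 5, 4, 3, 0]
After 6 (rotate_left(4, 6, k=1)): [2, 6, 1, 5, 3, 0, 4]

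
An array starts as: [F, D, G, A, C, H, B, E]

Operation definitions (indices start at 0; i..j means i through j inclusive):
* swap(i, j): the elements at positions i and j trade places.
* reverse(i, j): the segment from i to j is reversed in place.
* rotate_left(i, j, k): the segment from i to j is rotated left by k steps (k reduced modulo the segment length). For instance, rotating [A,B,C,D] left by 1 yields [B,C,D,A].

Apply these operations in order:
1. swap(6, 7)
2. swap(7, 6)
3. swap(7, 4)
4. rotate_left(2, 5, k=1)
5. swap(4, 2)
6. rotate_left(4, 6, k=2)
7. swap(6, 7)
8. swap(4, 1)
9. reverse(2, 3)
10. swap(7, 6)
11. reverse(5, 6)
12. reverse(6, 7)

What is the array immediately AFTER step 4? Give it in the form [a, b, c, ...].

Answer: [F, D, A, E, H, G, B, C]

Derivation:
After 1 (swap(6, 7)): [F, D, G, A, C, H, E, B]
After 2 (swap(7, 6)): [F, D, G, A, C, H, B, E]
After 3 (swap(7, 4)): [F, D, G, A, E, H, B, C]
After 4 (rotate_left(2, 5, k=1)): [F, D, A, E, H, G, B, C]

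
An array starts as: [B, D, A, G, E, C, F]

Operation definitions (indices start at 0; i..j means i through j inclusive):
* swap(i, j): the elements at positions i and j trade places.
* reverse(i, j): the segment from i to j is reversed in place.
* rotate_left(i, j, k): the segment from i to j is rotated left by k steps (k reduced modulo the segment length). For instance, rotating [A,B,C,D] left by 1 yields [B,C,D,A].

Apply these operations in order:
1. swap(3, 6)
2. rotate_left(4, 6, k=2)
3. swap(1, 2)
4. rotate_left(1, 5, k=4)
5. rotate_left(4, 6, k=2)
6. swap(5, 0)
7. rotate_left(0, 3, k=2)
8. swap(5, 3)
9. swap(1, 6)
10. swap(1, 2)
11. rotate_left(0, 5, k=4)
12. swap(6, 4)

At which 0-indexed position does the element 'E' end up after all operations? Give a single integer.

After 1 (swap(3, 6)): [B, D, A, F, E, C, G]
After 2 (rotate_left(4, 6, k=2)): [B, D, A, F, G, E, C]
After 3 (swap(1, 2)): [B, A, D, F, G, E, C]
After 4 (rotate_left(1, 5, k=4)): [B, E, A, D, F, G, C]
After 5 (rotate_left(4, 6, k=2)): [B, E, A, D, C, F, G]
After 6 (swap(5, 0)): [F, E, A, D, C, B, G]
After 7 (rotate_left(0, 3, k=2)): [A, D, F, E, C, B, G]
After 8 (swap(5, 3)): [A, D, F, B, C, E, G]
After 9 (swap(1, 6)): [A, G, F, B, C, E, D]
After 10 (swap(1, 2)): [A, F, G, B, C, E, D]
After 11 (rotate_left(0, 5, k=4)): [C, E, A, F, G, B, D]
After 12 (swap(6, 4)): [C, E, A, F, D, B, G]

Answer: 1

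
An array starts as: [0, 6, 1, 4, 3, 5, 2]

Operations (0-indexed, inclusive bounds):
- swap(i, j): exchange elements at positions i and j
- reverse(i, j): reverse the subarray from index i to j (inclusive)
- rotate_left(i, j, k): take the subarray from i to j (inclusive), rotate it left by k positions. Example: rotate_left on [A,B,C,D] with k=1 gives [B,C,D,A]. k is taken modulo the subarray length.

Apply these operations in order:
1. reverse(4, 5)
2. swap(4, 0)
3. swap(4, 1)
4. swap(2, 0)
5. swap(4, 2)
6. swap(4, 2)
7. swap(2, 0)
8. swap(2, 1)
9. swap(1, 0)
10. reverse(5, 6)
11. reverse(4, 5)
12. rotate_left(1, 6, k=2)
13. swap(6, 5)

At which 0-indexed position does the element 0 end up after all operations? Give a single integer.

Answer: 5

Derivation:
After 1 (reverse(4, 5)): [0, 6, 1, 4, 5, 3, 2]
After 2 (swap(4, 0)): [5, 6, 1, 4, 0, 3, 2]
After 3 (swap(4, 1)): [5, 0, 1, 4, 6, 3, 2]
After 4 (swap(2, 0)): [1, 0, 5, 4, 6, 3, 2]
After 5 (swap(4, 2)): [1, 0, 6, 4, 5, 3, 2]
After 6 (swap(4, 2)): [1, 0, 5, 4, 6, 3, 2]
After 7 (swap(2, 0)): [5, 0, 1, 4, 6, 3, 2]
After 8 (swap(2, 1)): [5, 1, 0, 4, 6, 3, 2]
After 9 (swap(1, 0)): [1, 5, 0, 4, 6, 3, 2]
After 10 (reverse(5, 6)): [1, 5, 0, 4, 6, 2, 3]
After 11 (reverse(4, 5)): [1, 5, 0, 4, 2, 6, 3]
After 12 (rotate_left(1, 6, k=2)): [1, 4, 2, 6, 3, 5, 0]
After 13 (swap(6, 5)): [1, 4, 2, 6, 3, 0, 5]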